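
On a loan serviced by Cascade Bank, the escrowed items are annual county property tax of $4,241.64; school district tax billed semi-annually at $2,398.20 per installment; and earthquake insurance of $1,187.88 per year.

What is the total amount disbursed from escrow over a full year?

County property tax — $4,241.64 annually
School district tax — $2,398.20 × 2 = $4,796.40 annually
Earthquake insurance — $1,187.88 annually
Combined annual = $10,225.92

$10,225.92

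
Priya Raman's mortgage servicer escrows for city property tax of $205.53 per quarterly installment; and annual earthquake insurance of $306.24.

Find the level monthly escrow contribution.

City property tax — $205.53 × 4 = $822.12
Earthquake insurance — $306.24
Total annual escrow = $822.12 + $306.24 = $1,128.36
Base monthly escrow = $1,128.36 ÷ 12 = $94.03

$94.03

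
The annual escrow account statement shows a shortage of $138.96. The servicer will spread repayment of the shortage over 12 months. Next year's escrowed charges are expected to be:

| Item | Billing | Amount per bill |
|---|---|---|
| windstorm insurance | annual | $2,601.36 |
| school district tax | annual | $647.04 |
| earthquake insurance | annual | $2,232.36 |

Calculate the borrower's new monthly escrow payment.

Windstorm insurance — $2,601.36 annually
School district tax — $647.04 annually
Earthquake insurance — $2,232.36 annually
Annual escrow total = $5,480.76
Monthly = $5,480.76 / 12 = $456.73
Shortage spread = $138.96 / 12 = $11.58/mo
New monthly escrow = $456.73 + $11.58 = $468.31

$468.31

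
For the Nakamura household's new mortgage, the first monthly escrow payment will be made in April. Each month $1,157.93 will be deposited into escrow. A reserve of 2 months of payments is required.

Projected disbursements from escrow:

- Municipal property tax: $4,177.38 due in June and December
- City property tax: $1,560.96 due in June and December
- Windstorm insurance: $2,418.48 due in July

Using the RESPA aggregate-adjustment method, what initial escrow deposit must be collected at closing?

$5,840.96

Cushion = 2 × $1,157.93 = $2,315.86
Trial balance (start $0, +$1,157.93 each month, − disbursements):
  Apr: +$1,157.93 → $1,157.93
  May: +$1,157.93 → $2,315.86
  Jun: +$1,157.93 − $5,738.34 → -$2,264.55
  Jul: +$1,157.93 − $2,418.48 → -$3,525.10
  Aug: +$1,157.93 → -$2,367.17
  Sep: +$1,157.93 → -$1,209.24
  Oct: +$1,157.93 → -$51.31
  Nov: +$1,157.93 → $1,106.62
  Dec: +$1,157.93 − $5,738.34 → -$3,473.79
  Jan: +$1,157.93 → -$2,315.86
  Feb: +$1,157.93 → -$1,157.93
  Mar: +$1,157.93 → $0.00
Lowest trial balance = -$3,525.10 (Jul)
Initial deposit = cushion − low point = $2,315.86 − (-$3,525.10) = $5,840.96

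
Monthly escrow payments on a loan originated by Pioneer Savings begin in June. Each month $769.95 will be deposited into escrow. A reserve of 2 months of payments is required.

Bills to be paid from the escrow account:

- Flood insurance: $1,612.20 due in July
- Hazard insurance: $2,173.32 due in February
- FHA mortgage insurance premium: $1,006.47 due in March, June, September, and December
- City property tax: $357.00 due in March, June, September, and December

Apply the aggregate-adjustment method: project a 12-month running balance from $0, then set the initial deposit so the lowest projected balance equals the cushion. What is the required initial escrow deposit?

$3,079.80

Cushion = 2 × $769.95 = $1,539.90
Trial balance (start $0, +$769.95 each month, − disbursements):
  Jun: +$769.95 − $1,363.47 → -$593.52
  Jul: +$769.95 − $1,612.20 → -$1,435.77
  Aug: +$769.95 → -$665.82
  Sep: +$769.95 − $1,363.47 → -$1,259.34
  Oct: +$769.95 → -$489.39
  Nov: +$769.95 → $280.56
  Dec: +$769.95 − $1,363.47 → -$312.96
  Jan: +$769.95 → $456.99
  Feb: +$769.95 − $2,173.32 → -$946.38
  Mar: +$769.95 − $1,363.47 → -$1,539.90
  Apr: +$769.95 → -$769.95
  May: +$769.95 → $0.00
Lowest trial balance = -$1,539.90 (Mar)
Initial deposit = cushion − low point = $1,539.90 − (-$1,539.90) = $3,079.80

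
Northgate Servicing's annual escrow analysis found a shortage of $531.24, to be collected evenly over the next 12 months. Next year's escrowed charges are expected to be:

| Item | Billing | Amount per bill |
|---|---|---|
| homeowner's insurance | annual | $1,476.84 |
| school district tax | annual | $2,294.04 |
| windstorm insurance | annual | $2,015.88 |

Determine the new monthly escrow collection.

Homeowner's insurance — $1,476.84/yr
School district tax — $2,294.04/yr
Windstorm insurance — $2,015.88/yr
Annual escrow total = $1,476.84 + $2,294.04 + $2,015.88 = $5,786.76
Monthly = $5,786.76 / 12 = $482.23
Shortage per month = $531.24 ÷ 12 = $44.27
New monthly escrow = $482.23 + $44.27 = $526.50

$526.50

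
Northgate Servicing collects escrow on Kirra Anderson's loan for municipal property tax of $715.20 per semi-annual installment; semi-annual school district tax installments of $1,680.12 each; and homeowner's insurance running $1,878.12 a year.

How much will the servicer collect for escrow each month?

Municipal property tax = $715.20 × 2 = $1,430.40 annually
School district tax = $1,680.12 × 2 = $3,360.24 annually
Homeowner's insurance = $1,878.12 annually
Total per year = $6,668.76
Monthly escrow = $6,668.76 / 12 = $555.73

$555.73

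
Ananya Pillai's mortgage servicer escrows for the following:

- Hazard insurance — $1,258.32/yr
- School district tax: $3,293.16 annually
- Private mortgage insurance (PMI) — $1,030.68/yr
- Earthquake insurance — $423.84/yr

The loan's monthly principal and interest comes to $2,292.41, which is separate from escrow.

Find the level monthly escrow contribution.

Hazard insurance = $1,258.32
School district tax = $3,293.16
Private mortgage insurance (PMI) = $1,030.68
Earthquake insurance = $423.84
Total annual escrow = $6,006.00
Monthly = $6,006.00 / 12 = $500.50

$500.50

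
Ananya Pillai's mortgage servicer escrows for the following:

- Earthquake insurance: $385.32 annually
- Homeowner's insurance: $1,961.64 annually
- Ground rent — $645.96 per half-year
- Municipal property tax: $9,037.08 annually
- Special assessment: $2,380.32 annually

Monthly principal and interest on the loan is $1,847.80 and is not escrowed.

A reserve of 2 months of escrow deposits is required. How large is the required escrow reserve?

Earthquake insurance — $385.32
Homeowner's insurance — $1,961.64
Ground rent — $645.96 × 2 = $1,291.92
Municipal property tax — $9,037.08
Special assessment — $2,380.32
Annual escrow total = $385.32 + $1,961.64 + $1,291.92 + $9,037.08 + $2,380.32 = $15,056.28
Monthly = $15,056.28 ÷ 12 = $1,254.69
Cushion = 2 × $1,254.69 = $2,509.38

$2,509.38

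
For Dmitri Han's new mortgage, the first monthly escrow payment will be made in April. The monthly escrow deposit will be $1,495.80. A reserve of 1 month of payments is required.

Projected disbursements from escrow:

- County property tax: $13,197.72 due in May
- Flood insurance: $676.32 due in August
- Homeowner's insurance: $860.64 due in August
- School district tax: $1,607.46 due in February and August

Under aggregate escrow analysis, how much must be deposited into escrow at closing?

Cushion = 1 × $1,495.80 = $1,495.80
Trial balance (start $0, +$1,495.80 each month, − disbursements):
  Apr: +$1,495.80 → $1,495.80
  May: +$1,495.80 − $13,197.72 → -$10,206.12
  Jun: +$1,495.80 → -$8,710.32
  Jul: +$1,495.80 → -$7,214.52
  Aug: +$1,495.80 − $3,144.42 → -$8,863.14
  Sep: +$1,495.80 → -$7,367.34
  Oct: +$1,495.80 → -$5,871.54
  Nov: +$1,495.80 → -$4,375.74
  Dec: +$1,495.80 → -$2,879.94
  Jan: +$1,495.80 → -$1,384.14
  Feb: +$1,495.80 − $1,607.46 → -$1,495.80
  Mar: +$1,495.80 → $0.00
Lowest trial balance = -$10,206.12 (May)
Initial deposit = cushion − low point = $1,495.80 − (-$10,206.12) = $11,701.92

$11,701.92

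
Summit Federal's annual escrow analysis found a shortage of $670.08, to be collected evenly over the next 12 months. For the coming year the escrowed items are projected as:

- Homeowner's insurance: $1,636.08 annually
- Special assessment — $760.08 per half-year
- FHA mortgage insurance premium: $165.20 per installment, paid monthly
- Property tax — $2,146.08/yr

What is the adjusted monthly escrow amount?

$662.90

Homeowner's insurance: $1,636.08/yr
Special assessment: $760.08 × 2 = $1,520.16/yr
FHA mortgage insurance premium: $165.20 × 12 = $1,982.40/yr
Property tax: $2,146.08/yr
Total annual escrow = $1,636.08 + $1,520.16 + $1,982.40 + $2,146.08 = $7,284.72
Monthly escrow = $7,284.72 ÷ 12 = $607.06
Shortage spread = $670.08 / 12 = $55.84/mo
New monthly escrow = $607.06 + $55.84 = $662.90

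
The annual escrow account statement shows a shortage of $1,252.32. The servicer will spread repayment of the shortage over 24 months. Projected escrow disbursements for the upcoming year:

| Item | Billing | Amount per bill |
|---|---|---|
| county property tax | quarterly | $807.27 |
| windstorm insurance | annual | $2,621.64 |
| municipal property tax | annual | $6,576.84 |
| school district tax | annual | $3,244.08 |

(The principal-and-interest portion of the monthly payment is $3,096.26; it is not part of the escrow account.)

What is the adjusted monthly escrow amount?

$1,358.15

County property tax = $807.27 × 4 = $3,229.08
Windstorm insurance = $2,621.64
Municipal property tax = $6,576.84
School district tax = $3,244.08
Total per year = $15,671.64
Base monthly escrow = $15,671.64 ÷ 12 = $1,305.97
Shortage spread = $1,252.32 ÷ 24 = $52.18/mo
New monthly escrow = $1,305.97 + $52.18 = $1,358.15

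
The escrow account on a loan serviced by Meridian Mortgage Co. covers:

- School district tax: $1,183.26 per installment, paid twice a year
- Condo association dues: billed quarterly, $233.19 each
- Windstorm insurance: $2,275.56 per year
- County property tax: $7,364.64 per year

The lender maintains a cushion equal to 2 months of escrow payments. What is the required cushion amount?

$2,156.58

School district tax = $1,183.26 × 2 = $2,366.52/yr
Condo association dues = $233.19 × 4 = $932.76/yr
Windstorm insurance = $2,275.56/yr
County property tax = $7,364.64/yr
Annual escrow total = $2,366.52 + $932.76 + $2,275.56 + $7,364.64 = $12,939.48
Monthly = $12,939.48 / 12 = $1,078.29
Reserve = 2 × $1,078.29 = $2,156.58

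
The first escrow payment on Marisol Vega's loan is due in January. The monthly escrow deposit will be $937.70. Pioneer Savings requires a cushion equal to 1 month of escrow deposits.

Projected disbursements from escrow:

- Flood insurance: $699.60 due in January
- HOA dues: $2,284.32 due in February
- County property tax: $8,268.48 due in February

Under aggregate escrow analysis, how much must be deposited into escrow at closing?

Cushion = 1 × $937.70 = $937.70
Trial balance (start $0, +$937.70 each month, − disbursements):
  Jan: +$937.70 − $699.60 → $238.10
  Feb: +$937.70 − $10,552.80 → -$9,377.00
  Mar: +$937.70 → -$8,439.30
  Apr: +$937.70 → -$7,501.60
  May: +$937.70 → -$6,563.90
  Jun: +$937.70 → -$5,626.20
  Jul: +$937.70 → -$4,688.50
  Aug: +$937.70 → -$3,750.80
  Sep: +$937.70 → -$2,813.10
  Oct: +$937.70 → -$1,875.40
  Nov: +$937.70 → -$937.70
  Dec: +$937.70 → $0.00
Lowest trial balance = -$9,377.00 (Feb)
Initial deposit = cushion − low point = $937.70 − (-$9,377.00) = $10,314.70

$10,314.70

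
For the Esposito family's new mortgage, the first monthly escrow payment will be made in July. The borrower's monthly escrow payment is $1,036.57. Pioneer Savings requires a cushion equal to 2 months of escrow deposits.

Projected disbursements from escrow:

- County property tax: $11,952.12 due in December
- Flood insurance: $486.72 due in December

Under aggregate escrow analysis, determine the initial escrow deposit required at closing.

Cushion = 2 × $1,036.57 = $2,073.14
Trial balance (start $0, +$1,036.57 each month, − disbursements):
  Jul: +$1,036.57 → $1,036.57
  Aug: +$1,036.57 → $2,073.14
  Sep: +$1,036.57 → $3,109.71
  Oct: +$1,036.57 → $4,146.28
  Nov: +$1,036.57 → $5,182.85
  Dec: +$1,036.57 − $12,438.84 → -$6,219.42
  Jan: +$1,036.57 → -$5,182.85
  Feb: +$1,036.57 → -$4,146.28
  Mar: +$1,036.57 → -$3,109.71
  Apr: +$1,036.57 → -$2,073.14
  May: +$1,036.57 → -$1,036.57
  Jun: +$1,036.57 → $0.00
Lowest trial balance = -$6,219.42 (Dec)
Initial deposit = cushion − low point = $2,073.14 − (-$6,219.42) = $8,292.56

$8,292.56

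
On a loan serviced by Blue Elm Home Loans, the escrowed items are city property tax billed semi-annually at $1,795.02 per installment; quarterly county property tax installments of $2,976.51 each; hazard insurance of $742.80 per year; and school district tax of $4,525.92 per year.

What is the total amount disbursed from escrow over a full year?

City property tax = $1,795.02 × 2 = $3,590.04
County property tax = $2,976.51 × 4 = $11,906.04
Hazard insurance = $742.80
School district tax = $4,525.92
Total annual escrow = $3,590.04 + $11,906.04 + $742.80 + $4,525.92 = $20,764.80

$20,764.80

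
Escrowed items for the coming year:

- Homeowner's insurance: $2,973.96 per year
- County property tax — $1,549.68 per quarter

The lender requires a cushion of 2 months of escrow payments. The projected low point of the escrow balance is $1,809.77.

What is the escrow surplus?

$280.99

Homeowner's insurance — $2,973.96/yr
County property tax — $1,549.68 × 4 = $6,198.72/yr
Total annual escrow = $9,172.68
Per month = $9,172.68 / 12 = $764.39
Cushion = 2 × $764.39 = $1,528.78
Surplus = $1,809.77 − $1,528.78 = $280.99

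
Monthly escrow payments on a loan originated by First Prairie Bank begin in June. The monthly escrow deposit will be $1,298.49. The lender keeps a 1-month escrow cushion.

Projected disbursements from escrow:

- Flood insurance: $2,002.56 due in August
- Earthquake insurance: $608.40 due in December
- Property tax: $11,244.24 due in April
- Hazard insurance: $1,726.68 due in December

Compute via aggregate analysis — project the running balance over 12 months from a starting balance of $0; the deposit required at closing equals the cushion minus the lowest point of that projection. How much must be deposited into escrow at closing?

Cushion = 1 × $1,298.49 = $1,298.49
Trial balance (start $0, +$1,298.49 each month, − disbursements):
  Jun: +$1,298.49 → $1,298.49
  Jul: +$1,298.49 → $2,596.98
  Aug: +$1,298.49 − $2,002.56 → $1,892.91
  Sep: +$1,298.49 → $3,191.40
  Oct: +$1,298.49 → $4,489.89
  Nov: +$1,298.49 → $5,788.38
  Dec: +$1,298.49 − $2,335.08 → $4,751.79
  Jan: +$1,298.49 → $6,050.28
  Feb: +$1,298.49 → $7,348.77
  Mar: +$1,298.49 → $8,647.26
  Apr: +$1,298.49 − $11,244.24 → -$1,298.49
  May: +$1,298.49 → $0.00
Lowest trial balance = -$1,298.49 (Apr)
Initial deposit = cushion − low point = $1,298.49 − (-$1,298.49) = $2,596.98

$2,596.98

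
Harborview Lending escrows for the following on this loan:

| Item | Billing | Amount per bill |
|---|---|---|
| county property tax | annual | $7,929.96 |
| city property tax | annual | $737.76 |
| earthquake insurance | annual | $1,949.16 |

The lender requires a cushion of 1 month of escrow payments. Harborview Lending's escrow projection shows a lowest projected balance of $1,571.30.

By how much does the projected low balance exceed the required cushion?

County property tax = $7,929.96/yr
City property tax = $737.76/yr
Earthquake insurance = $1,949.16/yr
Total per year = $7,929.96 + $737.76 + $1,949.16 = $10,616.88
Monthly = $10,616.88 ÷ 12 = $884.74
Required reserve = 1 × $884.74 = $884.74
Excess over cushion: $1,571.30 − $884.74 = $686.56

$686.56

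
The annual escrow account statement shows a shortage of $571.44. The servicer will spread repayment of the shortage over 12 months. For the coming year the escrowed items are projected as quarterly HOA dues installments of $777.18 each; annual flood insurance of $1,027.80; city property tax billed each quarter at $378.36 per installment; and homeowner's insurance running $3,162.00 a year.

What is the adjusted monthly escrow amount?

$781.95

HOA dues — $777.18 × 4 = $3,108.72/yr
Flood insurance — $1,027.80/yr
City property tax — $378.36 × 4 = $1,513.44/yr
Homeowner's insurance — $3,162.00/yr
Combined annual = $3,108.72 + $1,027.80 + $1,513.44 + $3,162.00 = $8,811.96
Per month = $8,811.96 / 12 = $734.33
Shortage per month = $571.44 ÷ 12 = $47.62
New monthly escrow = $734.33 + $47.62 = $781.95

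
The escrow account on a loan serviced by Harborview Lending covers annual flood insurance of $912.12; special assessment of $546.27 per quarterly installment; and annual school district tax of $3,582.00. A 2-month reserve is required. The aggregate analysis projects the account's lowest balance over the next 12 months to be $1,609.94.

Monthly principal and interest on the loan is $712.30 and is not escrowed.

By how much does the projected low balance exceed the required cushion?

Flood insurance = $912.12/yr
Special assessment = $546.27 × 4 = $2,185.08/yr
School district tax = $3,582.00/yr
Annual escrow total = $6,679.20
Base monthly escrow = $6,679.20 / 12 = $556.60
Required cushion = 2 × $556.60 = $1,113.20
Excess over cushion: $1,609.94 − $1,113.20 = $496.74

$496.74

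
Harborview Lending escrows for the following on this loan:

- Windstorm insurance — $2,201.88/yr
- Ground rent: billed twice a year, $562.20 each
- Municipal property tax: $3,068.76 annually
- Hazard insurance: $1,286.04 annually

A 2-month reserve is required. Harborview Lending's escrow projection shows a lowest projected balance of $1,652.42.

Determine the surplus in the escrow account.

$372.24

Windstorm insurance = $2,201.88 annually
Ground rent = $562.20 × 2 = $1,124.40 annually
Municipal property tax = $3,068.76 annually
Hazard insurance = $1,286.04 annually
Total per year = $7,681.08
Monthly escrow = $7,681.08 ÷ 12 = $640.09
Required reserve = 2 × $640.09 = $1,280.18
Excess over cushion: $1,652.42 − $1,280.18 = $372.24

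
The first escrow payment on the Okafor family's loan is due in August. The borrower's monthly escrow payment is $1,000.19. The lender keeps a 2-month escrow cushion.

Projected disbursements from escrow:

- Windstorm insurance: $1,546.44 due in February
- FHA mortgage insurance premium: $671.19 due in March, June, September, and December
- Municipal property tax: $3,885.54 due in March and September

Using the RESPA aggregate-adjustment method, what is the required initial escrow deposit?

Cushion = 2 × $1,000.19 = $2,000.38
Trial balance (start $0, +$1,000.19 each month, − disbursements):
  Aug: +$1,000.19 → $1,000.19
  Sep: +$1,000.19 − $4,556.73 → -$2,556.35
  Oct: +$1,000.19 → -$1,556.16
  Nov: +$1,000.19 → -$555.97
  Dec: +$1,000.19 − $671.19 → -$226.97
  Jan: +$1,000.19 → $773.22
  Feb: +$1,000.19 − $1,546.44 → $226.97
  Mar: +$1,000.19 − $4,556.73 → -$3,329.57
  Apr: +$1,000.19 → -$2,329.38
  May: +$1,000.19 → -$1,329.19
  Jun: +$1,000.19 − $671.19 → -$1,000.19
  Jul: +$1,000.19 → $0.00
Lowest trial balance = -$3,329.57 (Mar)
Initial deposit = cushion − low point = $2,000.38 − (-$3,329.57) = $5,329.95

$5,329.95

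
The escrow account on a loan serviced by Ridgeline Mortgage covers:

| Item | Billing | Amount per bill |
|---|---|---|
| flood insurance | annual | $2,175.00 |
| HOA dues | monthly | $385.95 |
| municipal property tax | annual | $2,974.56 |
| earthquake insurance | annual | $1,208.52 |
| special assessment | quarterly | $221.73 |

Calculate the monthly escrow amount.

$989.70

Flood insurance — $2,175.00/yr
HOA dues — $385.95 × 12 = $4,631.40/yr
Municipal property tax — $2,974.56/yr
Earthquake insurance — $1,208.52/yr
Special assessment — $221.73 × 4 = $886.92/yr
Combined annual = $11,876.40
Base monthly escrow = $11,876.40 / 12 = $989.70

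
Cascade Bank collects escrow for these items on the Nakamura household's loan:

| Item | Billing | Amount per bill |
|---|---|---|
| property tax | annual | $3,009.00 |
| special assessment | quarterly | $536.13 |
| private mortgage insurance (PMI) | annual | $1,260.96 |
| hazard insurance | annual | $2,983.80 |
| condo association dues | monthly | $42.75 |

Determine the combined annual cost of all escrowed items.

Property tax: $3,009.00/yr
Special assessment: $536.13 × 4 = $2,144.52/yr
Private mortgage insurance (PMI): $1,260.96/yr
Hazard insurance: $2,983.80/yr
Condo association dues: $42.75 × 12 = $513.00/yr
Combined annual = $3,009.00 + $2,144.52 + $1,260.96 + $2,983.80 + $513.00 = $9,911.28

$9,911.28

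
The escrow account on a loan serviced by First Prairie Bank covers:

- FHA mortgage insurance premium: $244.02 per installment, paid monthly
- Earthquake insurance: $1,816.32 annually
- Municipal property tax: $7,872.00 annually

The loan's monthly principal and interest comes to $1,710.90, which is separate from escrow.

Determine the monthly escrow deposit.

$1,051.38

FHA mortgage insurance premium: $244.02 × 12 = $2,928.24
Earthquake insurance: $1,816.32
Municipal property tax: $7,872.00
Combined annual = $12,616.56
Monthly escrow = $12,616.56 ÷ 12 = $1,051.38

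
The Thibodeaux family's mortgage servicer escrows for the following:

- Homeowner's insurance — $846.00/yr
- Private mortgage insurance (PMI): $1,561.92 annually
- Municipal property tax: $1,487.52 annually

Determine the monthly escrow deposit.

$324.62

Homeowner's insurance: $846.00 annually
Private mortgage insurance (PMI): $1,561.92 annually
Municipal property tax: $1,487.52 annually
Yearly total = $846.00 + $1,561.92 + $1,487.52 = $3,895.44
Per month = $3,895.44 / 12 = $324.62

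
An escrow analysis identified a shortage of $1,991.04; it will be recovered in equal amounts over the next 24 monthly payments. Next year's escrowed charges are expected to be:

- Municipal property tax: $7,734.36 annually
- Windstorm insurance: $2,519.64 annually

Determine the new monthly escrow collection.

$937.46

Municipal property tax = $7,734.36 per year
Windstorm insurance = $2,519.64 per year
Yearly total = $10,254.00
Per month = $10,254.00 ÷ 12 = $854.50
Monthly shortage recovery: $1,991.04 ÷ 24 = $82.96
Adjusted monthly = $854.50 + $82.96 = $937.46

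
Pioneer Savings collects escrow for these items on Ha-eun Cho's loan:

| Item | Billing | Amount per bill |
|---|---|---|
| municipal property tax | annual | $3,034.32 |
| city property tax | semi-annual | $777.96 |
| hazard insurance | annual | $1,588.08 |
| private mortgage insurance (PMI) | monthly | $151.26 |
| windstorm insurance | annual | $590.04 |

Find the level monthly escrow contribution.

Municipal property tax: $3,034.32 annually
City property tax: $777.96 × 2 = $1,555.92 annually
Hazard insurance: $1,588.08 annually
Private mortgage insurance (PMI): $151.26 × 12 = $1,815.12 annually
Windstorm insurance: $590.04 annually
Annual escrow total = $8,583.48
Monthly = $8,583.48 / 12 = $715.29

$715.29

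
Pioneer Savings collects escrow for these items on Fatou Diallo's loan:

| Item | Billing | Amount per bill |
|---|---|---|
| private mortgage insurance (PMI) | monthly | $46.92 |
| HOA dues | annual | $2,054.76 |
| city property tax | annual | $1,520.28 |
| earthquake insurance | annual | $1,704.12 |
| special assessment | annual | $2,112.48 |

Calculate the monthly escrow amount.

Private mortgage insurance (PMI) — $46.92 × 12 = $563.04
HOA dues — $2,054.76
City property tax — $1,520.28
Earthquake insurance — $1,704.12
Special assessment — $2,112.48
Total per year = $7,954.68
Per month = $7,954.68 ÷ 12 = $662.89

$662.89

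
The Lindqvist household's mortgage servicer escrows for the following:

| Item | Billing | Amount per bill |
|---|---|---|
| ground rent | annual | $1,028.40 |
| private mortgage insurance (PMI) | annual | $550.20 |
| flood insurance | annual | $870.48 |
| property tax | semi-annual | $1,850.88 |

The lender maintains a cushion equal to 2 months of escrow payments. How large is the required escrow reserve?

$1,025.14

Ground rent: $1,028.40 annually
Private mortgage insurance (PMI): $550.20 annually
Flood insurance: $870.48 annually
Property tax: $1,850.88 × 2 = $3,701.76 annually
Annual escrow total = $1,028.40 + $550.20 + $870.48 + $3,701.76 = $6,150.84
Per month = $6,150.84 / 12 = $512.57
Cushion = 2 × $512.57 = $1,025.14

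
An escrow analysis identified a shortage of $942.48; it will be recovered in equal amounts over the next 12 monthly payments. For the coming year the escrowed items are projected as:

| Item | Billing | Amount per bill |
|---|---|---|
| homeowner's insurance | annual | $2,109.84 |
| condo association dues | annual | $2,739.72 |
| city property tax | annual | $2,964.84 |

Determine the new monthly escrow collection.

$729.74

Homeowner's insurance: $2,109.84/yr
Condo association dues: $2,739.72/yr
City property tax: $2,964.84/yr
Total per year = $2,109.84 + $2,739.72 + $2,964.84 = $7,814.40
Per month = $7,814.40 ÷ 12 = $651.20
Shortage per month = $942.48 / 12 = $78.54
Adjusted monthly = $651.20 + $78.54 = $729.74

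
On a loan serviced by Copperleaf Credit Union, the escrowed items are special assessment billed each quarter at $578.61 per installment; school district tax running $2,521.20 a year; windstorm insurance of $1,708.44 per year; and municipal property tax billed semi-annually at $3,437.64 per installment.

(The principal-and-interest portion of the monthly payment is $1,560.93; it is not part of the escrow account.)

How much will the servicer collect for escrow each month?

$1,118.28

Special assessment = $578.61 × 4 = $2,314.44 annually
School district tax = $2,521.20 annually
Windstorm insurance = $1,708.44 annually
Municipal property tax = $3,437.64 × 2 = $6,875.28 annually
Yearly total = $2,314.44 + $2,521.20 + $1,708.44 + $6,875.28 = $13,419.36
Monthly = $13,419.36 ÷ 12 = $1,118.28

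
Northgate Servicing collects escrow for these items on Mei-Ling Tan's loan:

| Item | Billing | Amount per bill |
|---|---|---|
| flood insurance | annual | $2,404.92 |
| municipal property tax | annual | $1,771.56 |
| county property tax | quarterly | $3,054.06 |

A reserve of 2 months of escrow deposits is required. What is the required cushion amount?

Flood insurance = $2,404.92 annually
Municipal property tax = $1,771.56 annually
County property tax = $3,054.06 × 4 = $12,216.24 annually
Annual escrow total = $2,404.92 + $1,771.56 + $12,216.24 = $16,392.72
Per month = $16,392.72 / 12 = $1,366.06
Reserve = 2 × $1,366.06 = $2,732.12

$2,732.12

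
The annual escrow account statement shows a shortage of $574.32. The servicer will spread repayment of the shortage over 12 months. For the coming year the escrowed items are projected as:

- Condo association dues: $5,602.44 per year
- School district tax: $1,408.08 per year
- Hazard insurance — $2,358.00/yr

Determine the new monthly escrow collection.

$828.57

Condo association dues: $5,602.44
School district tax: $1,408.08
Hazard insurance: $2,358.00
Annual escrow total = $9,368.52
Per month = $9,368.52 / 12 = $780.71
Shortage per month = $574.32 / 12 = $47.86
New monthly escrow = $780.71 + $47.86 = $828.57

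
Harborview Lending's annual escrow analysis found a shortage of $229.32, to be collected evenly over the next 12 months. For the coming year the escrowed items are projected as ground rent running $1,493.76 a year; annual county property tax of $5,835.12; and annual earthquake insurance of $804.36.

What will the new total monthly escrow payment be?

Ground rent — $1,493.76/yr
County property tax — $5,835.12/yr
Earthquake insurance — $804.36/yr
Annual escrow total = $1,493.76 + $5,835.12 + $804.36 = $8,133.24
Base monthly escrow = $8,133.24 / 12 = $677.77
Shortage spread = $229.32 ÷ 12 = $19.11/mo
Adjusted monthly = $677.77 + $19.11 = $696.88

$696.88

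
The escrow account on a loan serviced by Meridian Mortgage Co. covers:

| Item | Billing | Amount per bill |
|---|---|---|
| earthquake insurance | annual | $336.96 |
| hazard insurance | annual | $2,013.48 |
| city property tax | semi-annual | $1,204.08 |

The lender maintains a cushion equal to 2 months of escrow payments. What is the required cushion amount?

$793.10

Earthquake insurance = $336.96
Hazard insurance = $2,013.48
City property tax = $1,204.08 × 2 = $2,408.16
Yearly total = $4,758.60
Base monthly escrow = $4,758.60 / 12 = $396.55
Required cushion = 2 × $396.55 = $793.10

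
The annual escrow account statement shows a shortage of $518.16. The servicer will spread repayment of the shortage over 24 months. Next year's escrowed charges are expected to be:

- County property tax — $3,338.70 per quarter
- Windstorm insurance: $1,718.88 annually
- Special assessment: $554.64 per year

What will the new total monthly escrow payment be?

$1,323.95

County property tax = $3,338.70 × 4 = $13,354.80 per year
Windstorm insurance = $1,718.88 per year
Special assessment = $554.64 per year
Combined annual = $13,354.80 + $1,718.88 + $554.64 = $15,628.32
Per month = $15,628.32 ÷ 12 = $1,302.36
Shortage spread = $518.16 ÷ 24 = $21.59/mo
New monthly escrow = $1,302.36 + $21.59 = $1,323.95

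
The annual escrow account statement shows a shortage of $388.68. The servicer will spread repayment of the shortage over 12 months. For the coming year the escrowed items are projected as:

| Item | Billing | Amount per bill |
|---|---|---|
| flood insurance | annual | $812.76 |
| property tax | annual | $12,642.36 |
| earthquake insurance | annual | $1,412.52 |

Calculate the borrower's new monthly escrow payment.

Flood insurance: $812.76 per year
Property tax: $12,642.36 per year
Earthquake insurance: $1,412.52 per year
Combined annual = $14,867.64
Monthly escrow = $14,867.64 ÷ 12 = $1,238.97
Shortage spread = $388.68 / 12 = $32.39/mo
Adjusted monthly = $1,238.97 + $32.39 = $1,271.36

$1,271.36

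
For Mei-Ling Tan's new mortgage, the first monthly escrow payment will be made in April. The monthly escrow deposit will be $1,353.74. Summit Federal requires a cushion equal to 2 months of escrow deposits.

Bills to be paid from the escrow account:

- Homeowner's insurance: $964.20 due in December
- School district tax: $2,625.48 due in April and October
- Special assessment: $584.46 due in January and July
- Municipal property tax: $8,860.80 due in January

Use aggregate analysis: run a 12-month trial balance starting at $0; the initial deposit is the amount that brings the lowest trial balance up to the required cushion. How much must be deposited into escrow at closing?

Cushion = 2 × $1,353.74 = $2,707.48
Trial balance (start $0, +$1,353.74 each month, − disbursements):
  Apr: +$1,353.74 − $2,625.48 → -$1,271.74
  May: +$1,353.74 → $82.00
  Jun: +$1,353.74 → $1,435.74
  Jul: +$1,353.74 − $584.46 → $2,205.02
  Aug: +$1,353.74 → $3,558.76
  Sep: +$1,353.74 → $4,912.50
  Oct: +$1,353.74 − $2,625.48 → $3,640.76
  Nov: +$1,353.74 → $4,994.50
  Dec: +$1,353.74 − $964.20 → $5,384.04
  Jan: +$1,353.74 − $9,445.26 → -$2,707.48
  Feb: +$1,353.74 → -$1,353.74
  Mar: +$1,353.74 → $0.00
Lowest trial balance = -$2,707.48 (Jan)
Initial deposit = cushion − low point = $2,707.48 − (-$2,707.48) = $5,414.96

$5,414.96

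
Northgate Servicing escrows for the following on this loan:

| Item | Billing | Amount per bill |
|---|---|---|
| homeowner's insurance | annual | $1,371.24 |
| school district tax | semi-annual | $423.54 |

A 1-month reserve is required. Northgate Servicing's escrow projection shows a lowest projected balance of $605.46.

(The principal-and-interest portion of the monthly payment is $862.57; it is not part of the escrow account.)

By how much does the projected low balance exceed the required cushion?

$420.60

Homeowner's insurance — $1,371.24 per year
School district tax — $423.54 × 2 = $847.08 per year
Combined annual = $2,218.32
Monthly escrow = $2,218.32 / 12 = $184.86
Required cushion = 1 × $184.86 = $184.86
Excess over cushion: $605.46 − $184.86 = $420.60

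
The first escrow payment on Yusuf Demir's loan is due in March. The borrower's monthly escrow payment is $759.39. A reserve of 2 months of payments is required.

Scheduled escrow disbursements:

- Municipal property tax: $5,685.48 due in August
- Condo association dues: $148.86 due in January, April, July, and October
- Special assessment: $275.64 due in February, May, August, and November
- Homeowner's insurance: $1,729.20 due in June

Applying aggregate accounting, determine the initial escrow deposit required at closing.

$5,226.12

Cushion = 2 × $759.39 = $1,518.78
Trial balance (start $0, +$759.39 each month, − disbursements):
  Mar: +$759.39 → $759.39
  Apr: +$759.39 − $148.86 → $1,369.92
  May: +$759.39 − $275.64 → $1,853.67
  Jun: +$759.39 − $1,729.20 → $883.86
  Jul: +$759.39 − $148.86 → $1,494.39
  Aug: +$759.39 − $5,961.12 → -$3,707.34
  Sep: +$759.39 → -$2,947.95
  Oct: +$759.39 − $148.86 → -$2,337.42
  Nov: +$759.39 − $275.64 → -$1,853.67
  Dec: +$759.39 → -$1,094.28
  Jan: +$759.39 − $148.86 → -$483.75
  Feb: +$759.39 − $275.64 → $0.00
Lowest trial balance = -$3,707.34 (Aug)
Initial deposit = cushion − low point = $1,518.78 − (-$3,707.34) = $5,226.12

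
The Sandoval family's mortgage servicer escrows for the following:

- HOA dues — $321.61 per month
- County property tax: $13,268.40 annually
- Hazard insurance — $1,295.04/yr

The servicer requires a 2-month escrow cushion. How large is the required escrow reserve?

$3,070.46

HOA dues = $321.61 × 12 = $3,859.32 annually
County property tax = $13,268.40 annually
Hazard insurance = $1,295.04 annually
Total per year = $3,859.32 + $13,268.40 + $1,295.04 = $18,422.76
Monthly escrow = $18,422.76 ÷ 12 = $1,535.23
Reserve = 2 × $1,535.23 = $3,070.46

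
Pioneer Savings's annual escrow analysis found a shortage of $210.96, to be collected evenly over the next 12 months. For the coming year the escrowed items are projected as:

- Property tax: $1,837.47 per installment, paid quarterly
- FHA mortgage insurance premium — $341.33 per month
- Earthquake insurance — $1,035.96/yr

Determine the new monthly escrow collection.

$1,057.73

Property tax — $1,837.47 × 4 = $7,349.88 per year
FHA mortgage insurance premium — $341.33 × 12 = $4,095.96 per year
Earthquake insurance — $1,035.96 per year
Total annual escrow = $12,481.80
Base monthly escrow = $12,481.80 / 12 = $1,040.15
Monthly shortage recovery: $210.96 / 12 = $17.58
New monthly escrow = $1,040.15 + $17.58 = $1,057.73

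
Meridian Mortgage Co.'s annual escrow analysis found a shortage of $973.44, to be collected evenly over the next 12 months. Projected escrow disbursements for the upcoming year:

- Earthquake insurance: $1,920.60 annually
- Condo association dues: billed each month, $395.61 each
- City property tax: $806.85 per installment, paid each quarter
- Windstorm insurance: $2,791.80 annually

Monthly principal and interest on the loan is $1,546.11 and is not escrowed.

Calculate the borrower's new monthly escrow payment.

$1,138.38

Earthquake insurance: $1,920.60 per year
Condo association dues: $395.61 × 12 = $4,747.32 per year
City property tax: $806.85 × 4 = $3,227.40 per year
Windstorm insurance: $2,791.80 per year
Combined annual = $12,687.12
Monthly escrow = $12,687.12 ÷ 12 = $1,057.26
Monthly shortage recovery: $973.44 ÷ 12 = $81.12
Adjusted monthly = $1,057.26 + $81.12 = $1,138.38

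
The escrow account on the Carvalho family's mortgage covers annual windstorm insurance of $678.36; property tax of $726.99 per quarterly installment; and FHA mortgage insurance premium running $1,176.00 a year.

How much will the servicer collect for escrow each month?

$396.86

Windstorm insurance = $678.36/yr
Property tax = $726.99 × 4 = $2,907.96/yr
FHA mortgage insurance premium = $1,176.00/yr
Combined annual = $678.36 + $2,907.96 + $1,176.00 = $4,762.32
Base monthly escrow = $4,762.32 / 12 = $396.86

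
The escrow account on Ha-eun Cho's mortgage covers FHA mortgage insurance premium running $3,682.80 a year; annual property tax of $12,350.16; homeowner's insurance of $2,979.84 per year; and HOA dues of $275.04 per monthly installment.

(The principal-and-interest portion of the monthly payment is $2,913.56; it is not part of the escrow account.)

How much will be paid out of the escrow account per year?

FHA mortgage insurance premium — $3,682.80/yr
Property tax — $12,350.16/yr
Homeowner's insurance — $2,979.84/yr
HOA dues — $275.04 × 12 = $3,300.48/yr
Total annual escrow = $3,682.80 + $12,350.16 + $2,979.84 + $3,300.48 = $22,313.28

$22,313.28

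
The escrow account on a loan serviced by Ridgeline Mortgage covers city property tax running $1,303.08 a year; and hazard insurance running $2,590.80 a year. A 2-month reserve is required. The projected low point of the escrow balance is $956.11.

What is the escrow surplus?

City property tax: $1,303.08 per year
Hazard insurance: $2,590.80 per year
Total annual escrow = $3,893.88
Monthly escrow = $3,893.88 ÷ 12 = $324.49
Required reserve = 2 × $324.49 = $648.98
Surplus = $956.11 − $648.98 = $307.13

$307.13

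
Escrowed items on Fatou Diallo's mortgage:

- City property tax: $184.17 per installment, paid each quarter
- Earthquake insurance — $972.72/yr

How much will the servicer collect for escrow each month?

$142.45

City property tax — $184.17 × 4 = $736.68 per year
Earthquake insurance — $972.72 per year
Combined annual = $1,709.40
Monthly escrow = $1,709.40 ÷ 12 = $142.45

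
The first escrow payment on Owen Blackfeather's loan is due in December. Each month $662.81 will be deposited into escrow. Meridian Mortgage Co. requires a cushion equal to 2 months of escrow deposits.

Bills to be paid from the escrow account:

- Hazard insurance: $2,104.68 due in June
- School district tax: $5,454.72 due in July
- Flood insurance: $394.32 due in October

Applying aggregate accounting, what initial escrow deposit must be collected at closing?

$3,582.54

Cushion = 2 × $662.81 = $1,325.62
Trial balance (start $0, +$662.81 each month, − disbursements):
  Dec: +$662.81 → $662.81
  Jan: +$662.81 → $1,325.62
  Feb: +$662.81 → $1,988.43
  Mar: +$662.81 → $2,651.24
  Apr: +$662.81 → $3,314.05
  May: +$662.81 → $3,976.86
  Jun: +$662.81 − $2,104.68 → $2,534.99
  Jul: +$662.81 − $5,454.72 → -$2,256.92
  Aug: +$662.81 → -$1,594.11
  Sep: +$662.81 → -$931.30
  Oct: +$662.81 − $394.32 → -$662.81
  Nov: +$662.81 → $0.00
Lowest trial balance = -$2,256.92 (Jul)
Initial deposit = cushion − low point = $1,325.62 − (-$2,256.92) = $3,582.54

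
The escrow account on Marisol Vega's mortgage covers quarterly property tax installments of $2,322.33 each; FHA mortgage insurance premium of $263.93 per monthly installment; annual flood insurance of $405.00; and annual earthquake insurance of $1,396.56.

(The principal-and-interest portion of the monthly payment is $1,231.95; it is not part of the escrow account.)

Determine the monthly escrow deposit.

Property tax: $2,322.33 × 4 = $9,289.32 annually
FHA mortgage insurance premium: $263.93 × 12 = $3,167.16 annually
Flood insurance: $405.00 annually
Earthquake insurance: $1,396.56 annually
Total annual escrow = $9,289.32 + $3,167.16 + $405.00 + $1,396.56 = $14,258.04
Per month = $14,258.04 / 12 = $1,188.17

$1,188.17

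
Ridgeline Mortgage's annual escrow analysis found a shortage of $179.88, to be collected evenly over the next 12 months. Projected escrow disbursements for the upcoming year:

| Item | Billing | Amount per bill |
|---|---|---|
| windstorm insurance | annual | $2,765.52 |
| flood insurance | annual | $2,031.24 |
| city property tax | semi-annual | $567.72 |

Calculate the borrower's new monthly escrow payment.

Windstorm insurance: $2,765.52/yr
Flood insurance: $2,031.24/yr
City property tax: $567.72 × 2 = $1,135.44/yr
Combined annual = $5,932.20
Base monthly escrow = $5,932.20 / 12 = $494.35
Shortage per month = $179.88 / 12 = $14.99
Adjusted monthly = $494.35 + $14.99 = $509.34

$509.34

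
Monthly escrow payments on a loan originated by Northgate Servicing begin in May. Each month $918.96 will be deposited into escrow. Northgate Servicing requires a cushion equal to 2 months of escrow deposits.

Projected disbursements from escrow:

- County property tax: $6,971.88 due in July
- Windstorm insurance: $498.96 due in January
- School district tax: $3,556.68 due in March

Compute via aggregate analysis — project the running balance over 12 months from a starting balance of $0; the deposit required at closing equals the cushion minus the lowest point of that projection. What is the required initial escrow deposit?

Cushion = 2 × $918.96 = $1,837.92
Trial balance (start $0, +$918.96 each month, − disbursements):
  May: +$918.96 → $918.96
  Jun: +$918.96 → $1,837.92
  Jul: +$918.96 − $6,971.88 → -$4,215.00
  Aug: +$918.96 → -$3,296.04
  Sep: +$918.96 → -$2,377.08
  Oct: +$918.96 → -$1,458.12
  Nov: +$918.96 → -$539.16
  Dec: +$918.96 → $379.80
  Jan: +$918.96 − $498.96 → $799.80
  Feb: +$918.96 → $1,718.76
  Mar: +$918.96 − $3,556.68 → -$918.96
  Apr: +$918.96 → $0.00
Lowest trial balance = -$4,215.00 (Jul)
Initial deposit = cushion − low point = $1,837.92 − (-$4,215.00) = $6,052.92

$6,052.92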